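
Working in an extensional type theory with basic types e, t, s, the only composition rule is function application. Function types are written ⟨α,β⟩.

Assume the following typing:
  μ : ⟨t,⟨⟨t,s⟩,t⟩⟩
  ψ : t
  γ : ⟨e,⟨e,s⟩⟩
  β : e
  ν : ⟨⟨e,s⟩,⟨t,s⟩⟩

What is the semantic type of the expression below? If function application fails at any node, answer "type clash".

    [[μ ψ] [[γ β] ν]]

[μ ψ]: μ is ⟨t,⟨⟨t,s⟩,t⟩⟩, ψ is t; result ⟨⟨t,s⟩,t⟩.
[γ β]: γ is ⟨e,⟨e,s⟩⟩, β is e; result ⟨e,s⟩.
[[γ β] ν]: ν is ⟨⟨e,s⟩,⟨t,s⟩⟩, [γ β] is ⟨e,s⟩; result ⟨t,s⟩.
[[μ ψ] [[γ β] ν]]: [μ ψ] is ⟨⟨t,s⟩,t⟩, [[γ β] ν] is ⟨t,s⟩; result t.

t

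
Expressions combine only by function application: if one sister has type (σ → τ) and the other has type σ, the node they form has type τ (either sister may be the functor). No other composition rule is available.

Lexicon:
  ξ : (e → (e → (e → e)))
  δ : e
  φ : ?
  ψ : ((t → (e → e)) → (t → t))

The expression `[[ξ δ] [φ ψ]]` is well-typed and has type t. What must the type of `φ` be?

(((t → (e → e)) → (t → t)) → ((e → (e → e)) → t))

[[ξ δ] [φ ψ]] must have type t. The sister [ξ δ] has type (e → (e → e)); that is not a function onto t, so [φ ψ] must be the functor, of type ((e → (e → e)) → t).
[φ ψ] must have type ((e → (e → e)) → t). The sister ψ has type ((t → (e → e)) → (t → t)); that is not a function onto ((e → (e → e)) → t), so φ must be the functor, of type (((t → (e → e)) → (t → t)) → ((e → (e → e)) → t)).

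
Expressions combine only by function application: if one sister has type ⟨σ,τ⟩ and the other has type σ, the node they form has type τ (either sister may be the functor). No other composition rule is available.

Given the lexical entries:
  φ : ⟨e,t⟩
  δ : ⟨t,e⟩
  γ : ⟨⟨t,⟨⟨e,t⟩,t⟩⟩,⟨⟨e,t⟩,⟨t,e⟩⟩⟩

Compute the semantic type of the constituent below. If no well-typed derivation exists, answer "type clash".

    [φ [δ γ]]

At [δ γ]: neither ⟨t,e⟩ nor ⟨⟨t,⟨⟨e,t⟩,t⟩⟩,⟨⟨e,t⟩,⟨t,e⟩⟩⟩ can take the other as argument; the node is ill-typed.

type clash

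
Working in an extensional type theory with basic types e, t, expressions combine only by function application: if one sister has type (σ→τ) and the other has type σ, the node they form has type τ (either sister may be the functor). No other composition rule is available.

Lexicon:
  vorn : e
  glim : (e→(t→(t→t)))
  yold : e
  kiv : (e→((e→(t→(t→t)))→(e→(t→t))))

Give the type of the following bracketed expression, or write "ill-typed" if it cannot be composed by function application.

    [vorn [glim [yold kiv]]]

[yold kiv]: (e→((e→(t→(t→t)))→(e→(t→t)))) applied to e yields ((e→(t→(t→t)))→(e→(t→t))).
[glim [yold kiv]]: ((e→(t→(t→t)))→(e→(t→t))) applied to (e→(t→(t→t))) yields (e→(t→t)).
[vorn [glim [yold kiv]]]: (e→(t→t)) applied to e yields (t→t).

(t→t)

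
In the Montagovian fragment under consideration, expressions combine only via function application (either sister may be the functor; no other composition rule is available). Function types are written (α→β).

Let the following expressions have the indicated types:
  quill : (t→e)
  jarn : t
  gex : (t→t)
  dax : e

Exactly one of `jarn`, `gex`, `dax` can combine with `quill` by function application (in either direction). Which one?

jarn — combines: quill : (t→e) takes jarn : t as argument, giving e.
gex : (t→t) — no; quill wants t, and gex wants t.
dax : e — no; quill wants t, and dax wants nothing (atomic).

jarn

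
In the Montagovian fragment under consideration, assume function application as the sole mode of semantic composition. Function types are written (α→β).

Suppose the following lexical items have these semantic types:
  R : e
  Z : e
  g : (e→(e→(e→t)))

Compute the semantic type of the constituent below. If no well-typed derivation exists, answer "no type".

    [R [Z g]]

[Z g]: g is (e→(e→(e→t))), Z is e; result (e→(e→t)).
[R [Z g]]: [Z g] is (e→(e→t)), R is e; result (e→t).

(e→t)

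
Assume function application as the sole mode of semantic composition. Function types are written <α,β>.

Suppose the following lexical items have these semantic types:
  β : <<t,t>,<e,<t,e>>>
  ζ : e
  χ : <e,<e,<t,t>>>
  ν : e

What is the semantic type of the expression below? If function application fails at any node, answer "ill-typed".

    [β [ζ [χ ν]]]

<e,<t,e>>

[χ ν]: functor χ : <e,<e,<t,t>>>, argument ν : e; result <e,<t,t>>.
[ζ [χ ν]]: functor [χ ν] : <e,<t,t>>, argument ζ : e; result <t,t>.
[β [ζ [χ ν]]]: functor β : <<t,t>,<e,<t,e>>>, argument [ζ [χ ν]] : <t,t>; result <e,<t,e>>.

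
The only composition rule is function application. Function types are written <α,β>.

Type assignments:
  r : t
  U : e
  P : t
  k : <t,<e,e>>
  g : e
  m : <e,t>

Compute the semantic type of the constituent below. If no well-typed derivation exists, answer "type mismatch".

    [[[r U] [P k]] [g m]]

type mismatch

[r U]: t with e — neither is a function whose domain matches the other; composition fails here.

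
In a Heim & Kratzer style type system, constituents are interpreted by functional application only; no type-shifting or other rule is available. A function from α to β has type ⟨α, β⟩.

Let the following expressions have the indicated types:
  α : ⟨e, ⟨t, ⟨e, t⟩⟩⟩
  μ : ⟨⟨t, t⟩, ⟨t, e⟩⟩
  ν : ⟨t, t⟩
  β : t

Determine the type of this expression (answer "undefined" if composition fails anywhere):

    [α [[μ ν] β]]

⟨t, ⟨e, t⟩⟩

[μ ν] — μ of type ⟨⟨t, t⟩, ⟨t, e⟩⟩ combines with ν of type ⟨t, t⟩: type ⟨t, e⟩.
[[μ ν] β] — [μ ν] of type ⟨t, e⟩ combines with β of type t: type e.
[α [[μ ν] β]] — α of type ⟨e, ⟨t, ⟨e, t⟩⟩⟩ combines with [[μ ν] β] of type e: type ⟨t, ⟨e, t⟩⟩.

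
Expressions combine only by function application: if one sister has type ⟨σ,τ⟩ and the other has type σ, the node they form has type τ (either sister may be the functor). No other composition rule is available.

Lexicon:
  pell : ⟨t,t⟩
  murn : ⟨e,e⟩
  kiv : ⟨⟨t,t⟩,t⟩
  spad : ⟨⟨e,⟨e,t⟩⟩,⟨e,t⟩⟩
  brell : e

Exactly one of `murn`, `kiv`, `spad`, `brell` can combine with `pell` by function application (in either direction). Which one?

murn : ⟨e,e⟩ — does not combine with pell.
kiv — combines: kiv : ⟨⟨t,t⟩,t⟩ takes pell : ⟨t,t⟩ as argument, giving t.
spad : ⟨⟨e,⟨e,t⟩⟩,⟨e,t⟩⟩ — does not combine with pell.
brell : e — does not combine with pell.

kiv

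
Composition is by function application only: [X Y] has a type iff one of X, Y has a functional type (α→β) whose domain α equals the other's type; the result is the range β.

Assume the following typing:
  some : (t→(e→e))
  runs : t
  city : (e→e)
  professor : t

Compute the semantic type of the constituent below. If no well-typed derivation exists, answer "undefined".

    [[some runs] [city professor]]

At [some runs], some : (t→(e→e)) takes runs : t, giving (e→e).
[city professor]: (e→e) with t — neither is a function whose domain matches the other; composition fails here.

undefined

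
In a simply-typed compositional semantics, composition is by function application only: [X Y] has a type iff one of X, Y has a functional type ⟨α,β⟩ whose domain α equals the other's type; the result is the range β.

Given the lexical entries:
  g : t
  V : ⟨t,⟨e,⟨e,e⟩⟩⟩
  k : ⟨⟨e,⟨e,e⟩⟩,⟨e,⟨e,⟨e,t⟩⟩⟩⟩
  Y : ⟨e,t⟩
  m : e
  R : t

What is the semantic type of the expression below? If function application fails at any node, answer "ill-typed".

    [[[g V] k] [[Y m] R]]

[g V]: V is ⟨t,⟨e,⟨e,e⟩⟩⟩, g is t; result ⟨e,⟨e,e⟩⟩.
[[g V] k]: k is ⟨⟨e,⟨e,e⟩⟩,⟨e,⟨e,⟨e,t⟩⟩⟩⟩, [g V] is ⟨e,⟨e,e⟩⟩; result ⟨e,⟨e,⟨e,t⟩⟩⟩.
[Y m]: Y is ⟨e,t⟩, m is e; result t.
[[Y m] R]: t and t cannot combine by function application — type clash.

ill-typed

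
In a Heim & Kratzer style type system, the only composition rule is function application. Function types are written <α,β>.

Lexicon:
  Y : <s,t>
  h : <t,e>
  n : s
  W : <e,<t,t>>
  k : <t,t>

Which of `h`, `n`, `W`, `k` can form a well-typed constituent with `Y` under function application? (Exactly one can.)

n

h : <t,e> — Y needs s; h needs t; neither fits.
n — combines: Y : <s,t> takes n : s as argument, giving t.
W : <e,<t,t>> — Y needs s; W needs e; neither fits.
k : <t,t> — Y needs s; k needs t; neither fits.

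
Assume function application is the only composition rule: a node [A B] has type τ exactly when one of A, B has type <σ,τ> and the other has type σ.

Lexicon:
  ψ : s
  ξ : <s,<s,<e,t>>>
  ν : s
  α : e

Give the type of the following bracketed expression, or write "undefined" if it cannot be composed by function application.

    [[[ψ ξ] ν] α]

[ψ ξ] — ξ of type <s,<s,<e,t>>> combines with ψ of type s: type <s,<e,t>>.
[[ψ ξ] ν] — [ψ ξ] of type <s,<e,t>> combines with ν of type s: type <e,t>.
[[[ψ ξ] ν] α] — [[ψ ξ] ν] of type <e,t> combines with α of type e: type t.

t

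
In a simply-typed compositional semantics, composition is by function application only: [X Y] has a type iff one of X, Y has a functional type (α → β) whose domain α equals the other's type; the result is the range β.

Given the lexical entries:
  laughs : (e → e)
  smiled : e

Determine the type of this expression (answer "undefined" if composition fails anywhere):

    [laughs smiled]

e

At [laughs smiled], laughs : (e → e) takes smiled : e, giving e.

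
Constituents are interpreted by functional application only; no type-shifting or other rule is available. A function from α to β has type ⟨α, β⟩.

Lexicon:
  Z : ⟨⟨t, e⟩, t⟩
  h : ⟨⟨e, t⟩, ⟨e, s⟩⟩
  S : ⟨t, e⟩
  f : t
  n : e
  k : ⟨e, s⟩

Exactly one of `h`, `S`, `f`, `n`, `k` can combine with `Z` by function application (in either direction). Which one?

h : ⟨⟨e, t⟩, ⟨e, s⟩⟩ — does not combine with Z.
S — combines: Z : ⟨⟨t, e⟩, t⟩ takes S : ⟨t, e⟩ as argument, giving t.
f : t — does not combine with Z.
n : e — does not combine with Z.
k : ⟨e, s⟩ — does not combine with Z.

S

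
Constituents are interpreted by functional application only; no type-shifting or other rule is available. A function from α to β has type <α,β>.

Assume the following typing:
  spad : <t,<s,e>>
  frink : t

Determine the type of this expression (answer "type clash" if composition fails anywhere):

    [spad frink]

[spad frink]: <t,<s,e>> applied to t yields <s,e>.

<s,e>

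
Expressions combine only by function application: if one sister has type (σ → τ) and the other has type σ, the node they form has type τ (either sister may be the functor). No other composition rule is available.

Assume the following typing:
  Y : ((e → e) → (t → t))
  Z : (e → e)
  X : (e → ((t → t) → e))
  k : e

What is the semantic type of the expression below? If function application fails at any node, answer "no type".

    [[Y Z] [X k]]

[Y Z]: ((e → e) → (t → t)) applied to (e → e) yields (t → t).
[X k]: (e → ((t → t) → e)) applied to e yields ((t → t) → e).
[[Y Z] [X k]]: ((t → t) → e) applied to (t → t) yields e.

e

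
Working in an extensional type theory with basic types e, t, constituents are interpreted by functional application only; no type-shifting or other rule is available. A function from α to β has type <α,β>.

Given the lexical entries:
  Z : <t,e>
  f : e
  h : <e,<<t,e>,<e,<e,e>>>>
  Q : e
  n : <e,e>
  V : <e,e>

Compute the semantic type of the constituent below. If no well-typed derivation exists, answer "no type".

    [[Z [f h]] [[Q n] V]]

<e,e>

[f h]: functor h : <e,<<t,e>,<e,<e,e>>>>, argument f : e; result <<t,e>,<e,<e,e>>>.
[Z [f h]]: functor [f h] : <<t,e>,<e,<e,e>>>, argument Z : <t,e>; result <e,<e,e>>.
[Q n]: functor n : <e,e>, argument Q : e; result e.
[[Q n] V]: functor V : <e,e>, argument [Q n] : e; result e.
[[Z [f h]] [[Q n] V]]: functor [Z [f h]] : <e,<e,e>>, argument [[Q n] V] : e; result <e,e>.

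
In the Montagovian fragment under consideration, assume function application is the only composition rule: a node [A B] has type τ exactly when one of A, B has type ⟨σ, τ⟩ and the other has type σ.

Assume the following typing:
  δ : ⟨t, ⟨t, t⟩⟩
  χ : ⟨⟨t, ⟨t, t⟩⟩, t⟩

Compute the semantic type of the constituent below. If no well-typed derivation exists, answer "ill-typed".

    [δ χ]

At [δ χ], χ : ⟨⟨t, ⟨t, t⟩⟩, t⟩ takes δ : ⟨t, ⟨t, t⟩⟩, giving t.

t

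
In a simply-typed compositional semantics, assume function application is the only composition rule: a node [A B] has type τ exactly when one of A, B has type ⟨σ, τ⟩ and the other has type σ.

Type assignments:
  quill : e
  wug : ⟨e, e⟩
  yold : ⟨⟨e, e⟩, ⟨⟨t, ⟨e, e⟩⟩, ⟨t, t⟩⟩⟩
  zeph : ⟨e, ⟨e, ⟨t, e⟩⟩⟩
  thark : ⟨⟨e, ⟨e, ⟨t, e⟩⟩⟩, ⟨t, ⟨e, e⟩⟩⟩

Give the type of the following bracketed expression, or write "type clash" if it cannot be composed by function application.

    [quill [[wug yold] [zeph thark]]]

At [wug yold], yold : ⟨⟨e, e⟩, ⟨⟨t, ⟨e, e⟩⟩, ⟨t, t⟩⟩⟩ takes wug : ⟨e, e⟩, giving ⟨⟨t, ⟨e, e⟩⟩, ⟨t, t⟩⟩.
At [zeph thark], thark : ⟨⟨e, ⟨e, ⟨t, e⟩⟩⟩, ⟨t, ⟨e, e⟩⟩⟩ takes zeph : ⟨e, ⟨e, ⟨t, e⟩⟩⟩, giving ⟨t, ⟨e, e⟩⟩.
At [[wug yold] [zeph thark]], [wug yold] : ⟨⟨t, ⟨e, e⟩⟩, ⟨t, t⟩⟩ takes [zeph thark] : ⟨t, ⟨e, e⟩⟩, giving ⟨t, t⟩.
[quill [[wug yold] [zeph thark]]]: e with ⟨t, t⟩ — neither is a function whose domain matches the other; composition fails here.

type clash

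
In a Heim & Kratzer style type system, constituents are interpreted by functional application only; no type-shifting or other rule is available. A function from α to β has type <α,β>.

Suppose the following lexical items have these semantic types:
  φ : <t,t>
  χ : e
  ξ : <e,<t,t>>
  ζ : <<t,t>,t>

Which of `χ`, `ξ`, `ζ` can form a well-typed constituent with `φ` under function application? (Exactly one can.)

ζ

χ : e — neither side's domain matches the other.
ξ : <e,<t,t>> — neither side's domain matches the other.
ζ — combines: ζ : <<t,t>,t> takes φ : <t,t> as argument, giving t.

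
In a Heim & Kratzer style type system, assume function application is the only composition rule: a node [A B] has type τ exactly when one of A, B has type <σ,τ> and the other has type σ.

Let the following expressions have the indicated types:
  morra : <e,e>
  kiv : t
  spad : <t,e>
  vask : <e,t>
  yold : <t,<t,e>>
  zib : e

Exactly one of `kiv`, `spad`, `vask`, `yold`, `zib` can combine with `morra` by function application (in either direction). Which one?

kiv : t — does not combine with morra.
spad : <t,e> — does not combine with morra.
vask : <e,t> — does not combine with morra.
yold : <t,<t,e>> — does not combine with morra.
zib — combines: morra : <e,e> takes zib : e as argument, giving e.

zib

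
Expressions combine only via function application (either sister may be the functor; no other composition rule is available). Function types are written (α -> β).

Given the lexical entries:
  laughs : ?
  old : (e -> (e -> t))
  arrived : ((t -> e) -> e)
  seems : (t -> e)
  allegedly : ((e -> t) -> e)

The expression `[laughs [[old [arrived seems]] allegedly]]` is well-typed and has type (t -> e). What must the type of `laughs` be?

(e -> (t -> e))

For [laughs [[old [arrived seems]] allegedly]] to have type (t -> e) with [[old [arrived seems]] allegedly] of type e, laughs must be the function: laughs : (e -> (t -> e)).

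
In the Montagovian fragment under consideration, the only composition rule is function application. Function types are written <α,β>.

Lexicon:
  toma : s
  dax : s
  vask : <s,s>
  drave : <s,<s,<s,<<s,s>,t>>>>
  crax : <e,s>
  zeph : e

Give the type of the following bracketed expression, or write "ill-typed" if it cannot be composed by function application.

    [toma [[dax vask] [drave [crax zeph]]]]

<<s,s>,t>

[dax vask]: vask is <s,s>, dax is s; result s.
[crax zeph]: crax is <e,s>, zeph is e; result s.
[drave [crax zeph]]: drave is <s,<s,<s,<<s,s>,t>>>>, [crax zeph] is s; result <s,<s,<<s,s>,t>>>.
[[dax vask] [drave [crax zeph]]]: [drave [crax zeph]] is <s,<s,<<s,s>,t>>>, [dax vask] is s; result <s,<<s,s>,t>>.
[toma [[dax vask] [drave [crax zeph]]]]: [[dax vask] [drave [crax zeph]]] is <s,<<s,s>,t>>, toma is s; result <<s,s>,t>.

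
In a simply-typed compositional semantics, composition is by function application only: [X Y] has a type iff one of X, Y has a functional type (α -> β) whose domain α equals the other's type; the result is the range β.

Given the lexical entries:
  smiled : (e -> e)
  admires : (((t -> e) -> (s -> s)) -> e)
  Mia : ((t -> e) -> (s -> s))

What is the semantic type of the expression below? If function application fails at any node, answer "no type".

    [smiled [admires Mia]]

e

At [admires Mia], admires : (((t -> e) -> (s -> s)) -> e) takes Mia : ((t -> e) -> (s -> s)), giving e.
At [smiled [admires Mia]], smiled : (e -> e) takes [admires Mia] : e, giving e.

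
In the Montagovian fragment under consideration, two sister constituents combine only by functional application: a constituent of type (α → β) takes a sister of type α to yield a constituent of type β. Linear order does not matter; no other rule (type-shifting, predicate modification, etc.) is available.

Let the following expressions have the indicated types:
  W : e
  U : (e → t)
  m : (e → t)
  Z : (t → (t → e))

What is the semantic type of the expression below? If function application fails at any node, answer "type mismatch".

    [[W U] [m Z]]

At [W U], U : (e → t) takes W : e, giving t.
At [m Z]: neither (e → t) nor (t → (t → e)) can take the other as argument; the node is ill-typed.

type mismatch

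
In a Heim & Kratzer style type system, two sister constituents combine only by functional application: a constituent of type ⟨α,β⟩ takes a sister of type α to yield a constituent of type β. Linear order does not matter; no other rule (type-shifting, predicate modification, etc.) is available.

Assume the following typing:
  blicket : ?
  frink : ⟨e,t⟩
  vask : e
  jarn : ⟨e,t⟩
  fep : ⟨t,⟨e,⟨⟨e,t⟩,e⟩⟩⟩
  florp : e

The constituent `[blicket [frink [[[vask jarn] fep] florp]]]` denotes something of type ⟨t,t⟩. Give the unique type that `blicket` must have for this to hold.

⟨e,⟨t,t⟩⟩

At [blicket [frink [[[vask jarn] fep] florp]]] (required: ⟨t,t⟩): [frink [[[vask jarn] fep] florp]] is e, which is not a function with range ⟨t,t⟩; hence blicket is the functor — type ⟨e,⟨t,t⟩⟩.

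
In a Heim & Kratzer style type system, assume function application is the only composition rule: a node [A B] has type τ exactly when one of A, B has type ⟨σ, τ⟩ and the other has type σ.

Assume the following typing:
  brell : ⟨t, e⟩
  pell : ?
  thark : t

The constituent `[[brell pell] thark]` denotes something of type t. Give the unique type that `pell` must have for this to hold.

⟨⟨t, e⟩, ⟨t, t⟩⟩

[[brell pell] thark] is required to be t. thark : t cannot yield t as functor, so [brell pell] : ⟨t, t⟩.
[brell pell] is required to be ⟨t, t⟩. brell : ⟨t, e⟩ cannot yield ⟨t, t⟩ as functor, so pell : ⟨⟨t, e⟩, ⟨t, t⟩⟩.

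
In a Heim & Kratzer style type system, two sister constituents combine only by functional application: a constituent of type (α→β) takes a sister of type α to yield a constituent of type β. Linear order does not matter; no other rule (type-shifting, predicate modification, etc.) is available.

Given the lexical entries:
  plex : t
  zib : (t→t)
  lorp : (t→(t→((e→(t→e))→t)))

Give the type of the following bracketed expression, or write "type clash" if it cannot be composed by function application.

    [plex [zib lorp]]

type clash

At [zib lorp]: neither (t→t) nor (t→(t→((e→(t→e))→t))) can take the other as argument; the node is ill-typed.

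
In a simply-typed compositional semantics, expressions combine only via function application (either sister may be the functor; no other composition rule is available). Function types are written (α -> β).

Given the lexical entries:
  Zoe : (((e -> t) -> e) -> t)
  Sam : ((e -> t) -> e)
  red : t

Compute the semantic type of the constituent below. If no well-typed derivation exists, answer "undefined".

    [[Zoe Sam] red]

undefined

[Zoe Sam] — Zoe of type (((e -> t) -> e) -> t) combines with Sam of type ((e -> t) -> e): type t.
[[Zoe Sam] red]: t with t — neither is a function whose domain matches the other; composition fails here.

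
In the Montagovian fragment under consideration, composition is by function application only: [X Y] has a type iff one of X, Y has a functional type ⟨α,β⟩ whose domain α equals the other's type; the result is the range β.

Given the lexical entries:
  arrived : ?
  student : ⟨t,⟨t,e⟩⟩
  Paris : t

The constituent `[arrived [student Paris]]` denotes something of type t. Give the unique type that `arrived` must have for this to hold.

⟨⟨t,e⟩,t⟩

[arrived [student Paris]] must have type t. The sister [student Paris] has type ⟨t,e⟩; that is not a function onto t, so arrived must be the functor, of type ⟨⟨t,e⟩,t⟩.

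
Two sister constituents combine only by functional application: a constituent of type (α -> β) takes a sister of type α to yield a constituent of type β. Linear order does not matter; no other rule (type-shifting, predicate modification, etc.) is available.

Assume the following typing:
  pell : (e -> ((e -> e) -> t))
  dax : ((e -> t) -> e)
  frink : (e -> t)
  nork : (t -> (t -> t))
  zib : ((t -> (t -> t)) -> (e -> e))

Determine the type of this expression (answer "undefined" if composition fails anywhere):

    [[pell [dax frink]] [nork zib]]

At [dax frink], dax : ((e -> t) -> e) takes frink : (e -> t), giving e.
At [pell [dax frink]], pell : (e -> ((e -> e) -> t)) takes [dax frink] : e, giving ((e -> e) -> t).
At [nork zib], zib : ((t -> (t -> t)) -> (e -> e)) takes nork : (t -> (t -> t)), giving (e -> e).
At [[pell [dax frink]] [nork zib]], [pell [dax frink]] : ((e -> e) -> t) takes [nork zib] : (e -> e), giving t.

t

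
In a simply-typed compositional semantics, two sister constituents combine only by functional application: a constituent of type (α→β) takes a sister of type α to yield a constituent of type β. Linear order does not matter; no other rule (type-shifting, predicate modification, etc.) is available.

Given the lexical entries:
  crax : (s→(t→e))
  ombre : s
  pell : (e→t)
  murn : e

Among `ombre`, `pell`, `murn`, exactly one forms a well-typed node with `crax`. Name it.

ombre — combines: crax : (s→(t→e)) takes ombre : s as argument, giving (t→e).
pell : (e→t) — neither side's domain matches the other.
murn : e — neither side's domain matches the other.

ombre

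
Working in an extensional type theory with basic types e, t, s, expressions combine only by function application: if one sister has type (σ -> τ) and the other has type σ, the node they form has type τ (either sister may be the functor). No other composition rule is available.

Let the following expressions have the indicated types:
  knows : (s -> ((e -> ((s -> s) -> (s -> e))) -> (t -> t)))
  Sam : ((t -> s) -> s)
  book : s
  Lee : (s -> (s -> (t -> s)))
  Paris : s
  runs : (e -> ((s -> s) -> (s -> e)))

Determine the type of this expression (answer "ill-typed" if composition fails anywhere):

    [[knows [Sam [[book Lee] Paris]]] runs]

(t -> t)

[book Lee]: functor Lee : (s -> (s -> (t -> s))), argument book : s; result (s -> (t -> s)).
[[book Lee] Paris]: functor [book Lee] : (s -> (t -> s)), argument Paris : s; result (t -> s).
[Sam [[book Lee] Paris]]: functor Sam : ((t -> s) -> s), argument [[book Lee] Paris] : (t -> s); result s.
[knows [Sam [[book Lee] Paris]]]: functor knows : (s -> ((e -> ((s -> s) -> (s -> e))) -> (t -> t))), argument [Sam [[book Lee] Paris]] : s; result ((e -> ((s -> s) -> (s -> e))) -> (t -> t)).
[[knows [Sam [[book Lee] Paris]]] runs]: functor [knows [Sam [[book Lee] Paris]]] : ((e -> ((s -> s) -> (s -> e))) -> (t -> t)), argument runs : (e -> ((s -> s) -> (s -> e))); result (t -> t).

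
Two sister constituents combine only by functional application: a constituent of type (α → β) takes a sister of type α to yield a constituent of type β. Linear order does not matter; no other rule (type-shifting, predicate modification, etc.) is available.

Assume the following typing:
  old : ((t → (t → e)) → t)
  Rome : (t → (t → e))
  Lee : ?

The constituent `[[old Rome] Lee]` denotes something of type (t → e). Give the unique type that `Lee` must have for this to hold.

At [[old Rome] Lee] (required: (t → e)): [old Rome] is t, which is not a function with range (t → e); hence Lee is the functor — type (t → (t → e)).

(t → (t → e))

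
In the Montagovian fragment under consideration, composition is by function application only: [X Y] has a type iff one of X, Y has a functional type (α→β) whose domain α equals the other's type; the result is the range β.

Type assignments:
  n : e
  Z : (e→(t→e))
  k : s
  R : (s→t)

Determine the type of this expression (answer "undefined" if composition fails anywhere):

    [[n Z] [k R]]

[n Z]: Z is (e→(t→e)), n is e; result (t→e).
[k R]: R is (s→t), k is s; result t.
[[n Z] [k R]]: [n Z] is (t→e), [k R] is t; result e.

e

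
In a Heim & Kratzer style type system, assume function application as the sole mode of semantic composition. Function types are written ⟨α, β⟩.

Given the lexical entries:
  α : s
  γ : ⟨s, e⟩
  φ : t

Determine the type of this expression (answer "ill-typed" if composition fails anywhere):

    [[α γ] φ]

ill-typed

[α γ] — γ of type ⟨s, e⟩ combines with α of type s: type e.
[[α γ] φ]: e and t cannot combine by function application — type clash.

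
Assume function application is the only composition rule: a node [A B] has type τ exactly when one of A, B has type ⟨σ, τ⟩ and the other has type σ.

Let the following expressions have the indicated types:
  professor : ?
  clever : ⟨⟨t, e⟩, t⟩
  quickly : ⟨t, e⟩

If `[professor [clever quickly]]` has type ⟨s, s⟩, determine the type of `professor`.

⟨t, ⟨s, s⟩⟩

For [professor [clever quickly]] to have type ⟨s, s⟩ with [clever quickly] of type t, professor must be the function: professor : ⟨t, ⟨s, s⟩⟩.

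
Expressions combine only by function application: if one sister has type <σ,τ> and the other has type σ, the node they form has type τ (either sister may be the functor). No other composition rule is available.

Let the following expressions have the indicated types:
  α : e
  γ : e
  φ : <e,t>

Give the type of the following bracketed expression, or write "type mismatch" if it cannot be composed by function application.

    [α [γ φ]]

[γ φ] — φ of type <e,t> combines with γ of type e: type t.
[α [γ φ]]: e and t cannot combine by function application — type clash.

type mismatch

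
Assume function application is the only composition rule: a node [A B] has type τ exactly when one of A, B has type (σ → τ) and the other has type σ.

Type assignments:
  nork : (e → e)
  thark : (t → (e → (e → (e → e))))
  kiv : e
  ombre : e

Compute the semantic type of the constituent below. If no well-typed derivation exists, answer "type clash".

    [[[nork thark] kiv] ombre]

type clash

[nork thark]: (e → e) and (t → (e → (e → (e → e)))) cannot combine by function application — type clash.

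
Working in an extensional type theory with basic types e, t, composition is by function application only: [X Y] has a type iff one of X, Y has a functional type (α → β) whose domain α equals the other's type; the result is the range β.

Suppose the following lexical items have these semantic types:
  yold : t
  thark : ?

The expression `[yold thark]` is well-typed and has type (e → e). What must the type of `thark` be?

(t → (e → e))

For [yold thark] to have type (e → e) with yold of type t, thark must be the function: thark : (t → (e → e)).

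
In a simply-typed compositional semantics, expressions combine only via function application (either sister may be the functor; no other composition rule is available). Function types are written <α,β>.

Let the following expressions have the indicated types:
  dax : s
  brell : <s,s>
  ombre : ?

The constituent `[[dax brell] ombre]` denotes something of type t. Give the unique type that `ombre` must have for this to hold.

<s,t>

[[dax brell] ombre] must have type t. The sister [dax brell] has type s; that is not a function onto t, so ombre must be the functor, of type <s,t>.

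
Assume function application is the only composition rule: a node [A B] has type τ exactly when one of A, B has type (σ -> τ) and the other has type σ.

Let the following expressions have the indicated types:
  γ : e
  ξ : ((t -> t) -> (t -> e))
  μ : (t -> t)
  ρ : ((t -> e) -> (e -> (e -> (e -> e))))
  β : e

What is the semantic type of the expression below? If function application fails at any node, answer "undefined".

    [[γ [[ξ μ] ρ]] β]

[ξ μ]: functor ξ : ((t -> t) -> (t -> e)), argument μ : (t -> t); result (t -> e).
[[ξ μ] ρ]: functor ρ : ((t -> e) -> (e -> (e -> (e -> e)))), argument [ξ μ] : (t -> e); result (e -> (e -> (e -> e))).
[γ [[ξ μ] ρ]]: functor [[ξ μ] ρ] : (e -> (e -> (e -> e))), argument γ : e; result (e -> (e -> e)).
[[γ [[ξ μ] ρ]] β]: functor [γ [[ξ μ] ρ]] : (e -> (e -> e)), argument β : e; result (e -> e).

(e -> e)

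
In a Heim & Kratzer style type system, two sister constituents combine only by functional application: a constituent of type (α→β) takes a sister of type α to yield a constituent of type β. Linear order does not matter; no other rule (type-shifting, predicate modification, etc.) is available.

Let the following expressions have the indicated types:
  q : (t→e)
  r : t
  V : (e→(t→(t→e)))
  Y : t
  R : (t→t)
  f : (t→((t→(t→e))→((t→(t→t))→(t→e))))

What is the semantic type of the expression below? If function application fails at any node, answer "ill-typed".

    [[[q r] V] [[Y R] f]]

[q r] — q of type (t→e) combines with r of type t: type e.
[[q r] V] — V of type (e→(t→(t→e))) combines with [q r] of type e: type (t→(t→e)).
[Y R] — R of type (t→t) combines with Y of type t: type t.
[[Y R] f] — f of type (t→((t→(t→e))→((t→(t→t))→(t→e)))) combines with [Y R] of type t: type ((t→(t→e))→((t→(t→t))→(t→e))).
[[[q r] V] [[Y R] f]] — [[Y R] f] of type ((t→(t→e))→((t→(t→t))→(t→e))) combines with [[q r] V] of type (t→(t→e)): type ((t→(t→t))→(t→e)).

((t→(t→t))→(t→e))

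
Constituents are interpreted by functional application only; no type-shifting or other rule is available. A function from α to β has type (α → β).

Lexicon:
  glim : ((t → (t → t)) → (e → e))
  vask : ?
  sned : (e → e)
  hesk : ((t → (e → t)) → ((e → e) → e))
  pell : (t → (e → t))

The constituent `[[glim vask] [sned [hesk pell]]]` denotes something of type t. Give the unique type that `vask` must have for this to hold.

[[glim vask] [sned [hesk pell]]] must have type t. The sister [sned [hesk pell]] has type e; that is not a function onto t, so [glim vask] must be the functor, of type (e → t).
[glim vask] must have type (e → t). The sister glim has type ((t → (t → t)) → (e → e)); that is not a function onto (e → t), so vask must be the functor, of type (((t → (t → t)) → (e → e)) → (e → t)).

(((t → (t → t)) → (e → e)) → (e → t))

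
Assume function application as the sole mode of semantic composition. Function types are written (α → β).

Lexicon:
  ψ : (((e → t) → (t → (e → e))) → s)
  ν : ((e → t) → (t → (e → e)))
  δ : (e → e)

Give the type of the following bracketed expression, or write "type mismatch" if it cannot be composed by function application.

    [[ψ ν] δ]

type mismatch

At [ψ ν], ψ : (((e → t) → (t → (e → e))) → s) takes ν : ((e → t) → (t → (e → e))), giving s.
At [[ψ ν] δ]: neither s nor (e → e) can take the other as argument; the node is ill-typed.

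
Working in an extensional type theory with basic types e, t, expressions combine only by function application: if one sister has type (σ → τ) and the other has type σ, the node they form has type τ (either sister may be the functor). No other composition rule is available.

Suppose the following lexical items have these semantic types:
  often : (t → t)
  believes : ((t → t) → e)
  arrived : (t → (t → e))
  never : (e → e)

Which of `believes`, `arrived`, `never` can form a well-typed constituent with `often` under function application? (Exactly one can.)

believes

believes — combines: believes : ((t → t) → e) takes often : (t → t) as argument, giving e.
arrived : (t → (t → e)) — often needs t; arrived needs t; neither fits.
never : (e → e) — often needs t; never needs e; neither fits.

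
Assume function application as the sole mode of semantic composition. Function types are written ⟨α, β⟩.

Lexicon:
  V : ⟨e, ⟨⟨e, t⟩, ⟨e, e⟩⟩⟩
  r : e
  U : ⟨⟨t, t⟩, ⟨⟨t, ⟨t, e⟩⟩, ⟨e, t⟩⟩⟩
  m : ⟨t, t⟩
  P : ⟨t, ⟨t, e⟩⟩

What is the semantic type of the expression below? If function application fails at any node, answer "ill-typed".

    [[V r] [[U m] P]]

⟨e, e⟩

At [V r], V : ⟨e, ⟨⟨e, t⟩, ⟨e, e⟩⟩⟩ takes r : e, giving ⟨⟨e, t⟩, ⟨e, e⟩⟩.
At [U m], U : ⟨⟨t, t⟩, ⟨⟨t, ⟨t, e⟩⟩, ⟨e, t⟩⟩⟩ takes m : ⟨t, t⟩, giving ⟨⟨t, ⟨t, e⟩⟩, ⟨e, t⟩⟩.
At [[U m] P], [U m] : ⟨⟨t, ⟨t, e⟩⟩, ⟨e, t⟩⟩ takes P : ⟨t, ⟨t, e⟩⟩, giving ⟨e, t⟩.
At [[V r] [[U m] P]], [V r] : ⟨⟨e, t⟩, ⟨e, e⟩⟩ takes [[U m] P] : ⟨e, t⟩, giving ⟨e, e⟩.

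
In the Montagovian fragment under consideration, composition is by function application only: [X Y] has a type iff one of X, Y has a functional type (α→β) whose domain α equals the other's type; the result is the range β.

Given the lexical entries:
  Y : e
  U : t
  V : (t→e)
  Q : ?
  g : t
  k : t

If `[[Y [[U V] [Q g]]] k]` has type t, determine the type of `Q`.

(t→(e→(e→(t→t))))

[[Y [[U V] [Q g]]] k] is required to be t. k : t cannot yield t as functor, so [Y [[U V] [Q g]]] : (t→t).
[Y [[U V] [Q g]]] is required to be (t→t). Y : e cannot yield (t→t) as functor, so [[U V] [Q g]] : (e→(t→t)).
[[U V] [Q g]] is required to be (e→(t→t)). [U V] : e cannot yield (e→(t→t)) as functor, so [Q g] : (e→(e→(t→t))).
[Q g] is required to be (e→(e→(t→t))). g : t cannot yield (e→(e→(t→t))) as functor, so Q : (t→(e→(e→(t→t)))).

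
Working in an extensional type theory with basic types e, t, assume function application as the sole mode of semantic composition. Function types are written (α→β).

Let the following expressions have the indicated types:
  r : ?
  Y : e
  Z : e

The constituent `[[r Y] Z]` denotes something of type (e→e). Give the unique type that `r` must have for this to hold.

At [[r Y] Z] (required: (e→e)): Z is e, which is not a function with range (e→e); hence [r Y] is the functor — type (e→(e→e)).
At [r Y] (required: (e→(e→e))): Y is e, which is not a function with range (e→(e→e)); hence r is the functor — type (e→(e→(e→e))).

(e→(e→(e→e)))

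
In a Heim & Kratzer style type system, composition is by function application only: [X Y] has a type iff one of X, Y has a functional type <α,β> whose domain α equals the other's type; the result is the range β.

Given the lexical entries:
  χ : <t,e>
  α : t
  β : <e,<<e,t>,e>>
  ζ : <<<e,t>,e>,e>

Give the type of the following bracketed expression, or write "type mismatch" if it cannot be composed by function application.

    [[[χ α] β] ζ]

[χ α] — χ of type <t,e> combines with α of type t: type e.
[[χ α] β] — β of type <e,<<e,t>,e>> combines with [χ α] of type e: type <<e,t>,e>.
[[[χ α] β] ζ] — ζ of type <<<e,t>,e>,e> combines with [[χ α] β] of type <<e,t>,e>: type e.

e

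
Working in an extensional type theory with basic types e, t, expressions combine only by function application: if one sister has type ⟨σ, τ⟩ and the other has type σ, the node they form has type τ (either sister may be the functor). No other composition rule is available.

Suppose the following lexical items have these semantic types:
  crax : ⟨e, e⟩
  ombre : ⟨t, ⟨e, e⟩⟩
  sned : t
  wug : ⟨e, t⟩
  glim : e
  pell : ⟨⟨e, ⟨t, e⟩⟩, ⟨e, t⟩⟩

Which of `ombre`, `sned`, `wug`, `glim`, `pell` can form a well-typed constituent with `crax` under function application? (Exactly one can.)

ombre : ⟨t, ⟨e, e⟩⟩ — crax needs e; ombre needs t; neither fits.
sned : t — crax needs e; sned needs nothing (atomic); neither fits.
wug : ⟨e, t⟩ — crax needs e; wug needs e; neither fits.
glim — combines: crax : ⟨e, e⟩ takes glim : e as argument, giving e.
pell : ⟨⟨e, ⟨t, e⟩⟩, ⟨e, t⟩⟩ — crax needs e; pell needs ⟨e, ⟨t, e⟩⟩; neither fits.

glim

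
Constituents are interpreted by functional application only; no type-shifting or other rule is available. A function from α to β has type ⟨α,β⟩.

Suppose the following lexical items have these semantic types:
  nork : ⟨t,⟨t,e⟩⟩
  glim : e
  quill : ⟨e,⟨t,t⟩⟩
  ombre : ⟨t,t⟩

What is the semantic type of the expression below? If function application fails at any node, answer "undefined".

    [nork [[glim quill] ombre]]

[glim quill] — quill of type ⟨e,⟨t,t⟩⟩ combines with glim of type e: type ⟨t,t⟩.
At [[glim quill] ombre]: neither ⟨t,t⟩ nor ⟨t,t⟩ can take the other as argument; the node is ill-typed.

undefined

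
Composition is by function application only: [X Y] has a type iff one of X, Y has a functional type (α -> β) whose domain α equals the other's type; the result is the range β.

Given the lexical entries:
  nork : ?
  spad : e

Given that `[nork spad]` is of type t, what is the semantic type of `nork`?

[nork spad] must have type t. The sister spad has type e; that is not a function onto t, so nork must be the functor, of type (e -> t).

(e -> t)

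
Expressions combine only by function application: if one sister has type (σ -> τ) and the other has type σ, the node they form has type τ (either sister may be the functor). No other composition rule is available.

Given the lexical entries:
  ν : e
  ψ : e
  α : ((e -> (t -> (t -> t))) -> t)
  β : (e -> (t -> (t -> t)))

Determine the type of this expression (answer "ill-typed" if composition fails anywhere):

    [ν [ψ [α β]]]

ill-typed

[α β]: α is ((e -> (t -> (t -> t))) -> t), β is (e -> (t -> (t -> t))); result t.
[ψ [α β]]: e with t — neither is a function whose domain matches the other; composition fails here.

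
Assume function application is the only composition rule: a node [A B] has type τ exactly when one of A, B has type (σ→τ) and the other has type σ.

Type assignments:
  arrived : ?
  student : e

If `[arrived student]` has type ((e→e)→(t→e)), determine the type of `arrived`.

[arrived student] must have type ((e→e)→(t→e)). The sister student has type e; that is not a function onto ((e→e)→(t→e)), so arrived must be the functor, of type (e→((e→e)→(t→e))).

(e→((e→e)→(t→e)))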